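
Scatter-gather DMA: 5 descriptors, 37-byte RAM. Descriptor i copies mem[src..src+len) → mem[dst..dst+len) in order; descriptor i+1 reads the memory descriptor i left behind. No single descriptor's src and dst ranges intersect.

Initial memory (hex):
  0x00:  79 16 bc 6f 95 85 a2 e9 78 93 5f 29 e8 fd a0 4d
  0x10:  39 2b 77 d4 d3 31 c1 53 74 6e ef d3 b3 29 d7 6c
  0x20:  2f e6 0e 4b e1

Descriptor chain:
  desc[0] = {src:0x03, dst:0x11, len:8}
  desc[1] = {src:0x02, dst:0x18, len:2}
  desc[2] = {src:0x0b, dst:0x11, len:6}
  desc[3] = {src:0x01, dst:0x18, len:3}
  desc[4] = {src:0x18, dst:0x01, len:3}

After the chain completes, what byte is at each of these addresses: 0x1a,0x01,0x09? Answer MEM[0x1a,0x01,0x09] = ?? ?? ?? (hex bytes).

MEM[0x1a,0x01,0x09] = 6f 16 93

[0] 0x03->0x11 len=8 : 6f 95 85 a2 e9 78 93 5f
[1] 0x02->0x18 len=2 : bc 6f
[2] 0x0b->0x11 len=6 : 29 e8 fd a0 4d 39
[3] 0x01->0x18 len=3 : 16 bc 6f
[4] 0x18->0x01 len=3 : 16 bc 6f
query mem[0x1a]=0x6f, mem[0x01]=0x16, mem[0x09]=0x93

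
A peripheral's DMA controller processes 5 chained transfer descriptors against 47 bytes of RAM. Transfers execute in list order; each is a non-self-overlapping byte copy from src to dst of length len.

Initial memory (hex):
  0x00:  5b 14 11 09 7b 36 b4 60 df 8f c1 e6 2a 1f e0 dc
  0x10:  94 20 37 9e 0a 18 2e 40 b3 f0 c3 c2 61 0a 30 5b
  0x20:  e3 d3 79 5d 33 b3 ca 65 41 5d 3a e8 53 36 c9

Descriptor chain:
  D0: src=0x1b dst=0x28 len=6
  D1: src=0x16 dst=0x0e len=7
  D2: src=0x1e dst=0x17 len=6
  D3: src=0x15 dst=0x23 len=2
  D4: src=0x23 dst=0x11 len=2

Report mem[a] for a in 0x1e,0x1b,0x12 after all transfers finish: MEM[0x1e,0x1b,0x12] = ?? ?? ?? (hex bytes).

MEM[0x1e,0x1b,0x12] = 30 79 2e

D0: mem[0x28..0x2d] <- [c2 61 0a 30 5b e3]
D1: mem[0x0e..0x14] <- [2e 40 b3 f0 c3 c2 61]
D2: mem[0x17..0x1c] <- [30 5b e3 d3 79 5d]
D3: mem[0x23..0x24] <- [18 2e]
D4: mem[0x11..0x12] <- [18 2e]
query mem[0x1e]=0x30, mem[0x1b]=0x79, mem[0x12]=0x2e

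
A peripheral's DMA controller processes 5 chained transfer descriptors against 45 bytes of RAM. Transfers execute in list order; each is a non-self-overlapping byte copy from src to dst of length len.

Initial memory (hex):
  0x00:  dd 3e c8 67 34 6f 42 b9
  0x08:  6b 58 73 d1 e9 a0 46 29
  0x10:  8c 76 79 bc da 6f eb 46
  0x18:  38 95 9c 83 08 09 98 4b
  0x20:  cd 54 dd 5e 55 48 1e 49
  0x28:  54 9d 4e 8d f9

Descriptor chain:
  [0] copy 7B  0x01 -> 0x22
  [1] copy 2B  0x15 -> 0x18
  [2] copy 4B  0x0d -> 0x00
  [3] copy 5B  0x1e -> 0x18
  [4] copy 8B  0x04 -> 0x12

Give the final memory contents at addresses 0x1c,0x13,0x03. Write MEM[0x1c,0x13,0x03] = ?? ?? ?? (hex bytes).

MEM[0x1c,0x13,0x03] = 3e 6f 8c

[0] 0x01->0x22 len=7 : 3e c8 67 34 6f 42 b9
[1] 0x15->0x18 len=2 : 6f eb
[2] 0x0d->0x00 len=4 : a0 46 29 8c
[3] 0x1e->0x18 len=5 : 98 4b cd 54 3e
[4] 0x04->0x12 len=8 : 34 6f 42 b9 6b 58 73 d1
query mem[0x1c]=0x3e, mem[0x13]=0x6f, mem[0x03]=0x8c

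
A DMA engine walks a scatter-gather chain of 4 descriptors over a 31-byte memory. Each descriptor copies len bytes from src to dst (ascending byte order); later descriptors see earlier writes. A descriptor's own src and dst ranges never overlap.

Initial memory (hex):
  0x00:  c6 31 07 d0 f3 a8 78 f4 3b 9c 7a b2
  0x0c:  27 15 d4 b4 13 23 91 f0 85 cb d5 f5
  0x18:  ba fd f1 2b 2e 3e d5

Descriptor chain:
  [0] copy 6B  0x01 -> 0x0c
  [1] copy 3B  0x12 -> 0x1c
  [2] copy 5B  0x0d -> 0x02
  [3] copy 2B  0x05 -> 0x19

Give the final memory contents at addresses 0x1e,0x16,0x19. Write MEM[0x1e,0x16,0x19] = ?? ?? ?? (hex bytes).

MEM[0x1e,0x16,0x19] = 85 d5 a8

[0] 0x01->0x0c len=6 : 31 07 d0 f3 a8 78
[1] 0x12->0x1c len=3 : 91 f0 85
[2] 0x0d->0x02 len=5 : 07 d0 f3 a8 78
[3] 0x05->0x19 len=2 : a8 78
query mem[0x1e]=0x85, mem[0x16]=0xd5, mem[0x19]=0xa8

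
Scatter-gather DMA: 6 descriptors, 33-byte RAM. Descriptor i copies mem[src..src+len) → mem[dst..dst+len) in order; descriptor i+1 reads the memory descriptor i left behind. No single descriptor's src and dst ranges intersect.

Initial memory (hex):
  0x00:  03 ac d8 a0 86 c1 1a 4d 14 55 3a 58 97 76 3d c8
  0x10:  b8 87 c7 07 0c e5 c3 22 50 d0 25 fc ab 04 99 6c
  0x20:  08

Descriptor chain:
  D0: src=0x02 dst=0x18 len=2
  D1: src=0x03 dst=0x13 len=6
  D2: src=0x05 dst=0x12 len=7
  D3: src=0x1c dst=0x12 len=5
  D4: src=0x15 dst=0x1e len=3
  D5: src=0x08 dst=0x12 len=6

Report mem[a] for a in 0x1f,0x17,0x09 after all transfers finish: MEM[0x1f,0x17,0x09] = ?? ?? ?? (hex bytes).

[0] 0x02->0x18 len=2 : d8 a0
[1] 0x03->0x13 len=6 : a0 86 c1 1a 4d 14
[2] 0x05->0x12 len=7 : c1 1a 4d 14 55 3a 58
[3] 0x1c->0x12 len=5 : ab 04 99 6c 08
[4] 0x15->0x1e len=3 : 6c 08 3a
[5] 0x08->0x12 len=6 : 14 55 3a 58 97 76
query mem[0x1f]=0x08, mem[0x17]=0x76, mem[0x09]=0x55

MEM[0x1f,0x17,0x09] = 08 76 55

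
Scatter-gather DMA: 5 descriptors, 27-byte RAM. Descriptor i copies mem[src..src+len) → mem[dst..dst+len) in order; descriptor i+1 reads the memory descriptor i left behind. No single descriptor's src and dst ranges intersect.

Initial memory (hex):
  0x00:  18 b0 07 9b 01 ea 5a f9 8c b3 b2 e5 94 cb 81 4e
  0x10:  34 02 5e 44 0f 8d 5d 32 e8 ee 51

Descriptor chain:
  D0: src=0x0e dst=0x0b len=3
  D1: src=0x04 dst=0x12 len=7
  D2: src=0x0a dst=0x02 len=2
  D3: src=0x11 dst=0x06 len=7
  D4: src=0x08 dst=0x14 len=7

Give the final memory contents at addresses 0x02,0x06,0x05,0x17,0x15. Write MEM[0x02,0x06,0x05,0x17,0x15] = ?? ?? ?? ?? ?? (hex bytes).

MEM[0x02,0x06,0x05,0x17,0x15] = b2 02 ea 8c 5a

#0 dst[0x0b+3] := {0x81,0x4e,0x34}
#1 dst[0x12+7] := {0x01,0xea,0x5a,0xf9,0x8c,0xb3,0xb2}
#2 dst[0x02+2] := {0xb2,0x81}
#3 dst[0x06+7] := {0x02,0x01,0xea,0x5a,0xf9,0x8c,0xb3}
#4 dst[0x14+7] := {0xea,0x5a,0xf9,0x8c,0xb3,0x34,0x81}
query mem[0x02]=0xb2, mem[0x06]=0x02, mem[0x05]=0xea, mem[0x17]=0x8c, mem[0x15]=0x5a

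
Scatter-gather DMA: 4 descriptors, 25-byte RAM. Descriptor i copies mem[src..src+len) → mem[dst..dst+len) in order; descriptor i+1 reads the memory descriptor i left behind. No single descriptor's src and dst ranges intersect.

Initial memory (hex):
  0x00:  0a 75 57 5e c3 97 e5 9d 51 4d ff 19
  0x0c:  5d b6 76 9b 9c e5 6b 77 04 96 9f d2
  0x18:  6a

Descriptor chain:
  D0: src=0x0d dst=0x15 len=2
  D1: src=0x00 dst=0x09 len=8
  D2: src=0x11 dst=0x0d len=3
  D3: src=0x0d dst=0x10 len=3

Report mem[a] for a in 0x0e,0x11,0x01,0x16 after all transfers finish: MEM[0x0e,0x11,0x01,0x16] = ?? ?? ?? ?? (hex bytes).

#0 dst[0x15+2] := {0xb6,0x76}
#1 dst[0x09+8] := {0x0a,0x75,0x57,0x5e,0xc3,0x97,0xe5,0x9d}
#2 dst[0x0d+3] := {0xe5,0x6b,0x77}
#3 dst[0x10+3] := {0xe5,0x6b,0x77}
query mem[0x0e]=0x6b, mem[0x11]=0x6b, mem[0x01]=0x75, mem[0x16]=0x76

MEM[0x0e,0x11,0x01,0x16] = 6b 6b 75 76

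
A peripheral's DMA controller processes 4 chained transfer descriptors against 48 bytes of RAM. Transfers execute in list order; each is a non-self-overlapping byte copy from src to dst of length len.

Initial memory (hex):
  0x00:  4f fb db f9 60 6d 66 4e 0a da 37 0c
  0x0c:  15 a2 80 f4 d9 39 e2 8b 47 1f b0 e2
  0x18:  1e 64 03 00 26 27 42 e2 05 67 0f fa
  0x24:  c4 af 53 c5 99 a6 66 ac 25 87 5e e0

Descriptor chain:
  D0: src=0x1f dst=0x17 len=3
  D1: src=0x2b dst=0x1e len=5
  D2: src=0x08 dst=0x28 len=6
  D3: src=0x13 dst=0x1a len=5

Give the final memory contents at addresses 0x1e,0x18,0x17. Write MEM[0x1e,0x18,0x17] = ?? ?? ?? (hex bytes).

MEM[0x1e,0x18,0x17] = e2 05 e2

[0] 0x1f->0x17 len=3 : e2 05 67
[1] 0x2b->0x1e len=5 : ac 25 87 5e e0
[2] 0x08->0x28 len=6 : 0a da 37 0c 15 a2
[3] 0x13->0x1a len=5 : 8b 47 1f b0 e2
query mem[0x1e]=0xe2, mem[0x18]=0x05, mem[0x17]=0xe2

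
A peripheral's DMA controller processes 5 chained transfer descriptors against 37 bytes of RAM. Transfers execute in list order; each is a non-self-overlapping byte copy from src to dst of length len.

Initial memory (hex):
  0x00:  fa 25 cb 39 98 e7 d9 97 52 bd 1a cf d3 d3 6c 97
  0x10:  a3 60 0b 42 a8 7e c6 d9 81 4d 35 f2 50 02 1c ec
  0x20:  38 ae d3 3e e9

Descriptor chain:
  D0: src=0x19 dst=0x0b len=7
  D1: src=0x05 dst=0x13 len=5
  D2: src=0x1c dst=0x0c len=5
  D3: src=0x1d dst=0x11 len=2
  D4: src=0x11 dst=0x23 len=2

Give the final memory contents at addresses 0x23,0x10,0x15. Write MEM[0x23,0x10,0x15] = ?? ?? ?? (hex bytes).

[0] 0x19->0x0b len=7 : 4d 35 f2 50 02 1c ec
[1] 0x05->0x13 len=5 : e7 d9 97 52 bd
[2] 0x1c->0x0c len=5 : 50 02 1c ec 38
[3] 0x1d->0x11 len=2 : 02 1c
[4] 0x11->0x23 len=2 : 02 1c
query mem[0x23]=0x02, mem[0x10]=0x38, mem[0x15]=0x97

MEM[0x23,0x10,0x15] = 02 38 97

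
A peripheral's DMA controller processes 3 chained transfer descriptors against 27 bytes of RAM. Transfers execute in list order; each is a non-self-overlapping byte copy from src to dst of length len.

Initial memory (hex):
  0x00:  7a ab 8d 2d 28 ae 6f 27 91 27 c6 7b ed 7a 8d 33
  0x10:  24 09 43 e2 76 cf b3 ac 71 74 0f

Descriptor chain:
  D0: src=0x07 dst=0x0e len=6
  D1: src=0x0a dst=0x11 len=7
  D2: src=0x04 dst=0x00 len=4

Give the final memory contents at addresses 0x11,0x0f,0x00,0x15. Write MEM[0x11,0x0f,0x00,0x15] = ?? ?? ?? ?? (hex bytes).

MEM[0x11,0x0f,0x00,0x15] = c6 91 28 27

#0 dst[0x0e+6] := {0x27,0x91,0x27,0xc6,0x7b,0xed}
#1 dst[0x11+7] := {0xc6,0x7b,0xed,0x7a,0x27,0x91,0x27}
#2 dst[0x00+4] := {0x28,0xae,0x6f,0x27}
query mem[0x11]=0xc6, mem[0x0f]=0x91, mem[0x00]=0x28, mem[0x15]=0x27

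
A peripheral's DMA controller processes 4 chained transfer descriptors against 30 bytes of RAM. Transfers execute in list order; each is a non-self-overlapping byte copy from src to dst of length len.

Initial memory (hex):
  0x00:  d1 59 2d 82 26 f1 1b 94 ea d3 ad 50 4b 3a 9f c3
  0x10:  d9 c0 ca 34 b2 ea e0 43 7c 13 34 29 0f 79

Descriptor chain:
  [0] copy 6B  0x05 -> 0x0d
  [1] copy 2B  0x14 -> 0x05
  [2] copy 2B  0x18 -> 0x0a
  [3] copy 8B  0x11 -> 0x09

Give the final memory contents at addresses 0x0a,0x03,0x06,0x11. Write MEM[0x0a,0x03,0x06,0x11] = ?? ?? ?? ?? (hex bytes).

#0 dst[0x0d+6] := {0xf1,0x1b,0x94,0xea,0xd3,0xad}
#1 dst[0x05+2] := {0xb2,0xea}
#2 dst[0x0a+2] := {0x7c,0x13}
#3 dst[0x09+8] := {0xd3,0xad,0x34,0xb2,0xea,0xe0,0x43,0x7c}
query mem[0x0a]=0xad, mem[0x03]=0x82, mem[0x06]=0xea, mem[0x11]=0xd3

MEM[0x0a,0x03,0x06,0x11] = ad 82 ea d3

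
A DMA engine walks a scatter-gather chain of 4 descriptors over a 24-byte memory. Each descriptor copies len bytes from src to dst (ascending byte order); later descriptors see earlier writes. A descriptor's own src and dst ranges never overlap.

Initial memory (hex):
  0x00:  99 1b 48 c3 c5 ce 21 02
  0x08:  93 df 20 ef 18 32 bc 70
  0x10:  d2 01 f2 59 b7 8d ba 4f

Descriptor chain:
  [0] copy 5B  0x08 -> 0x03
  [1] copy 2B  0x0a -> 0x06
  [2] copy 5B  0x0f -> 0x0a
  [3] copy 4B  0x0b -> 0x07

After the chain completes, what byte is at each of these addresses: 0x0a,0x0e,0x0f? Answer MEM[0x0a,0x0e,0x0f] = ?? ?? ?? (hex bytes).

[0] 0x08->0x03 len=5 : 93 df 20 ef 18
[1] 0x0a->0x06 len=2 : 20 ef
[2] 0x0f->0x0a len=5 : 70 d2 01 f2 59
[3] 0x0b->0x07 len=4 : d2 01 f2 59
query mem[0x0a]=0x59, mem[0x0e]=0x59, mem[0x0f]=0x70

MEM[0x0a,0x0e,0x0f] = 59 59 70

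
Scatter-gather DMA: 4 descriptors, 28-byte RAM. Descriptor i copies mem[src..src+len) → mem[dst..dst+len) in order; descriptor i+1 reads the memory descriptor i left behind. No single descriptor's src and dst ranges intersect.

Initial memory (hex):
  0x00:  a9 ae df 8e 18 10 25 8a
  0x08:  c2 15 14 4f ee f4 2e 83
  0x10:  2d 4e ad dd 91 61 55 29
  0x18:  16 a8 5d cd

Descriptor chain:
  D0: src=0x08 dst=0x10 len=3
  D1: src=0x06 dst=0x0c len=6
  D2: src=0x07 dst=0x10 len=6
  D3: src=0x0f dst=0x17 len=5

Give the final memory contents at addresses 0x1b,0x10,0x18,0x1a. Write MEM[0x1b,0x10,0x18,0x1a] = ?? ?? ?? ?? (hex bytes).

D0: mem[0x10..0x12] <- [c2 15 14]
D1: mem[0x0c..0x11] <- [25 8a c2 15 14 4f]
D2: mem[0x10..0x15] <- [8a c2 15 14 4f 25]
D3: mem[0x17..0x1b] <- [15 8a c2 15 14]
query mem[0x1b]=0x14, mem[0x10]=0x8a, mem[0x18]=0x8a, mem[0x1a]=0x15

MEM[0x1b,0x10,0x18,0x1a] = 14 8a 8a 15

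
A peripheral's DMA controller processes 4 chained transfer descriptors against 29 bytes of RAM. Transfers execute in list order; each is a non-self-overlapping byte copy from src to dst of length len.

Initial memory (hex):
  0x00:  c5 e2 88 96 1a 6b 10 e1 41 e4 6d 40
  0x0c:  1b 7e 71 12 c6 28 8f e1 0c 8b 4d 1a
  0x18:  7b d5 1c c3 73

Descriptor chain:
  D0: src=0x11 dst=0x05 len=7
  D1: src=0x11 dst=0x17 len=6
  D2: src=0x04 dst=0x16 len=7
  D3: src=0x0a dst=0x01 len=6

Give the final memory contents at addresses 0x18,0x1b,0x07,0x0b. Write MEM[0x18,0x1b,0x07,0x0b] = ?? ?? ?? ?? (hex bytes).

[0] 0x11->0x05 len=7 : 28 8f e1 0c 8b 4d 1a
[1] 0x11->0x17 len=6 : 28 8f e1 0c 8b 4d
[2] 0x04->0x16 len=7 : 1a 28 8f e1 0c 8b 4d
[3] 0x0a->0x01 len=6 : 4d 1a 1b 7e 71 12
query mem[0x18]=0x8f, mem[0x1b]=0x8b, mem[0x07]=0xe1, mem[0x0b]=0x1a

MEM[0x18,0x1b,0x07,0x0b] = 8f 8b e1 1a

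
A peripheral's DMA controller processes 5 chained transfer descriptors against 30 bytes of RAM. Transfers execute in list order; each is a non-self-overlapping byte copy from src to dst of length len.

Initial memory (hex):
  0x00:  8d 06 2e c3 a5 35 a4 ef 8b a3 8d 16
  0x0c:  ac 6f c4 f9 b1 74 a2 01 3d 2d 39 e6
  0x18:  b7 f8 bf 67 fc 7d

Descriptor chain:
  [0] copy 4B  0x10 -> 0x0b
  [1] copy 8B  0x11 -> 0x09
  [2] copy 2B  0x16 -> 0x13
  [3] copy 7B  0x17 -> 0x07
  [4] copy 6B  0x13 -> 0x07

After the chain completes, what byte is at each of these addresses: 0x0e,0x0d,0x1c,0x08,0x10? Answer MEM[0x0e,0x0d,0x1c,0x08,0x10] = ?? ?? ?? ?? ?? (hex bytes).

MEM[0x0e,0x0d,0x1c,0x08,0x10] = 39 7d fc e6 b7

  after D0: wrote 4B at 0x0b = b174a201
  after D1: wrote 8B at 0x09 = 74a2013d2d39e6b7
  after D2: wrote 2B at 0x13 = 39e6
  after D3: wrote 7B at 0x07 = e6b7f8bf67fc7d
  after D4: wrote 6B at 0x07 = 39e62d39e6b7
query mem[0x0e]=0x39, mem[0x0d]=0x7d, mem[0x1c]=0xfc, mem[0x08]=0xe6, mem[0x10]=0xb7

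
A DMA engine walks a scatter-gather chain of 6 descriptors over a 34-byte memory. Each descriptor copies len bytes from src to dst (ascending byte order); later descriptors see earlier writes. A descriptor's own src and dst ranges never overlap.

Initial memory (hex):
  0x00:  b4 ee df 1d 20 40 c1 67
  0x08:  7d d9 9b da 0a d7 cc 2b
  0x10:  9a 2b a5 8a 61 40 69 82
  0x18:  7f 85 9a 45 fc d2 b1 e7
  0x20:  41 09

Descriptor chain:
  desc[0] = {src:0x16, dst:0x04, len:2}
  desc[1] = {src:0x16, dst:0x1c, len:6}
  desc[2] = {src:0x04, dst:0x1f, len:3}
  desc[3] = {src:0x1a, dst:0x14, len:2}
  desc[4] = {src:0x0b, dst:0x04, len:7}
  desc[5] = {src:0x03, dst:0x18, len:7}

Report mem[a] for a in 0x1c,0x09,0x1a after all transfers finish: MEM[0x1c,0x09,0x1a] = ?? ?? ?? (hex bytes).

  after D0: wrote 2B at 0x04 = 6982
  after D1: wrote 6B at 0x1c = 69827f859a45
  after D2: wrote 3B at 0x1f = 6982c1
  after D3: wrote 2B at 0x14 = 9a45
  after D4: wrote 7B at 0x04 = da0ad7cc2b9a2b
  after D5: wrote 7B at 0x18 = 1dda0ad7cc2b9a
query mem[0x1c]=0xcc, mem[0x09]=0x9a, mem[0x1a]=0x0a

MEM[0x1c,0x09,0x1a] = cc 9a 0a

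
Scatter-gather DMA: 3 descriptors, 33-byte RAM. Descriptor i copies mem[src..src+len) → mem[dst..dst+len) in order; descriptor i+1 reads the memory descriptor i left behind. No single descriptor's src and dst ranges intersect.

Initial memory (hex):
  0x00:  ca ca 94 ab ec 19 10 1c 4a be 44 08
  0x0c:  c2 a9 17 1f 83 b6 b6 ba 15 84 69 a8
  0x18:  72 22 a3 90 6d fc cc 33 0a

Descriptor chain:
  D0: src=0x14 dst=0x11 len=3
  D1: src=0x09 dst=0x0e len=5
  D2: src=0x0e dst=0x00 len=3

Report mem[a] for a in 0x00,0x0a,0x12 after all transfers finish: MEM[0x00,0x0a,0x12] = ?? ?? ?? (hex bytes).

MEM[0x00,0x0a,0x12] = be 44 a9

[0] 0x14->0x11 len=3 : 15 84 69
[1] 0x09->0x0e len=5 : be 44 08 c2 a9
[2] 0x0e->0x00 len=3 : be 44 08
query mem[0x00]=0xbe, mem[0x0a]=0x44, mem[0x12]=0xa9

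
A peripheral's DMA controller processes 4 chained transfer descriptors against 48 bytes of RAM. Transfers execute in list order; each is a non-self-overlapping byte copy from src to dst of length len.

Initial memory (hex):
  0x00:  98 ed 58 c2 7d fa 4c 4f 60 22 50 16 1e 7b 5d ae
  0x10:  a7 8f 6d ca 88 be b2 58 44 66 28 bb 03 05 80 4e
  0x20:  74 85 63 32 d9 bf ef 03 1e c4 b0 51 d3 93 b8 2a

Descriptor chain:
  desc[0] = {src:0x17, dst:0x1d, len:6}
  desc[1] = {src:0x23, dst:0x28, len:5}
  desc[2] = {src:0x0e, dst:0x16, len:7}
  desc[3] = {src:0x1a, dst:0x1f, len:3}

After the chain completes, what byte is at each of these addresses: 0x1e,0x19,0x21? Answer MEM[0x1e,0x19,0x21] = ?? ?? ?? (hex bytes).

D0: mem[0x1d..0x22] <- [58 44 66 28 bb 03]
D1: mem[0x28..0x2c] <- [32 d9 bf ef 03]
D2: mem[0x16..0x1c] <- [5d ae a7 8f 6d ca 88]
D3: mem[0x1f..0x21] <- [6d ca 88]
query mem[0x1e]=0x44, mem[0x19]=0x8f, mem[0x21]=0x88

MEM[0x1e,0x19,0x21] = 44 8f 88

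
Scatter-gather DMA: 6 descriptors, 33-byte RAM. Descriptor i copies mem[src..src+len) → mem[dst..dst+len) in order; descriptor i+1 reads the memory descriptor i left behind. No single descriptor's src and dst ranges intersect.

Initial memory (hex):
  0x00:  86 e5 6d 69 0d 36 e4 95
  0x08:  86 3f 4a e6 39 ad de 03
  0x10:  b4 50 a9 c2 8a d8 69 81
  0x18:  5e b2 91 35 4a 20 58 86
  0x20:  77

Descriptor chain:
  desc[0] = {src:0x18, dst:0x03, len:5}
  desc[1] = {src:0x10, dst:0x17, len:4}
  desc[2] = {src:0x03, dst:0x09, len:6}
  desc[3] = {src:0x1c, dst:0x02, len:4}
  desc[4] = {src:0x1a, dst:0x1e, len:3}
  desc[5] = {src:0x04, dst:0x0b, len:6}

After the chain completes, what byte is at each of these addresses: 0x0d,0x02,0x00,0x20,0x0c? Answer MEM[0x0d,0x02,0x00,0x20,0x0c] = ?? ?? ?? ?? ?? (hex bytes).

MEM[0x0d,0x02,0x00,0x20,0x0c] = 35 4a 86 4a 86

#0 dst[0x03+5] := {0x5e,0xb2,0x91,0x35,0x4a}
#1 dst[0x17+4] := {0xb4,0x50,0xa9,0xc2}
#2 dst[0x09+6] := {0x5e,0xb2,0x91,0x35,0x4a,0x86}
#3 dst[0x02+4] := {0x4a,0x20,0x58,0x86}
#4 dst[0x1e+3] := {0xc2,0x35,0x4a}
#5 dst[0x0b+6] := {0x58,0x86,0x35,0x4a,0x86,0x5e}
query mem[0x0d]=0x35, mem[0x02]=0x4a, mem[0x00]=0x86, mem[0x20]=0x4a, mem[0x0c]=0x86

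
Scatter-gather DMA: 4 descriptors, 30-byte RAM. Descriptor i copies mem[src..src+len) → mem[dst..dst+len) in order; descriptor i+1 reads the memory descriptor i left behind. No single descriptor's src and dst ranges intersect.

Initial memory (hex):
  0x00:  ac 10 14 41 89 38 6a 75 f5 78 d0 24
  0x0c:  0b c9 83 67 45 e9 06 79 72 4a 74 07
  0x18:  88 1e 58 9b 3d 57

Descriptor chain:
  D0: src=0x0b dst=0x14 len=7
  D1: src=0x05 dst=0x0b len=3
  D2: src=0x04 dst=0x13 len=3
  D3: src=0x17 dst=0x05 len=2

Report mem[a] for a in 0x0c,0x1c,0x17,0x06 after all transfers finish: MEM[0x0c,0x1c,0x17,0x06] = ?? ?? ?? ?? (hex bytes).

D0: mem[0x14..0x1a] <- [24 0b c9 83 67 45 e9]
D1: mem[0x0b..0x0d] <- [38 6a 75]
D2: mem[0x13..0x15] <- [89 38 6a]
D3: mem[0x05..0x06] <- [83 67]
query mem[0x0c]=0x6a, mem[0x1c]=0x3d, mem[0x17]=0x83, mem[0x06]=0x67

MEM[0x0c,0x1c,0x17,0x06] = 6a 3d 83 67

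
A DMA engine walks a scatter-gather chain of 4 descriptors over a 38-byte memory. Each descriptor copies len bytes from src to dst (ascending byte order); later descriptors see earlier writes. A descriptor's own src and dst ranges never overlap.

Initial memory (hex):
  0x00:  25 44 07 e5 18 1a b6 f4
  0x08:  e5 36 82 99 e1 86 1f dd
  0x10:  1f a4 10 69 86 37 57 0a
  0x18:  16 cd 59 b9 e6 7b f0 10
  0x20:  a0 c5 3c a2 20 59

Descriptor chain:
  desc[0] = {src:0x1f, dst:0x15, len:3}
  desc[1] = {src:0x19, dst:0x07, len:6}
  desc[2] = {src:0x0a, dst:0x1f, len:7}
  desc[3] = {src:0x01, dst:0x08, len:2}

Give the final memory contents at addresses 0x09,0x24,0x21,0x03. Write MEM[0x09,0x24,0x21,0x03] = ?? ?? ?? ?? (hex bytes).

MEM[0x09,0x24,0x21,0x03] = 07 dd f0 e5

  after D0: wrote 3B at 0x15 = 10a0c5
  after D1: wrote 6B at 0x07 = cd59b9e67bf0
  after D2: wrote 7B at 0x1f = e67bf0861fdd1f
  after D3: wrote 2B at 0x08 = 4407
query mem[0x09]=0x07, mem[0x24]=0xdd, mem[0x21]=0xf0, mem[0x03]=0xe5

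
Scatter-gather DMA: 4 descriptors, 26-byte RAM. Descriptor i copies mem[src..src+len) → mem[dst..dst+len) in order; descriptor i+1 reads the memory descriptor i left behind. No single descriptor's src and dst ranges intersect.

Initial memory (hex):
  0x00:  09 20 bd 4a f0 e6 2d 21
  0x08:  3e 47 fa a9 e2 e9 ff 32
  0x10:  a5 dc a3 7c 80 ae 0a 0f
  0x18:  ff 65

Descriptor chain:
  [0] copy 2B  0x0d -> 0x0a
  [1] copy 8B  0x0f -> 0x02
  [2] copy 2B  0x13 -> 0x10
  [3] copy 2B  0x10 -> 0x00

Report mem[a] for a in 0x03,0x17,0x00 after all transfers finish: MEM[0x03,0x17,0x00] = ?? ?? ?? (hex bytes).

#0 dst[0x0a+2] := {0xe9,0xff}
#1 dst[0x02+8] := {0x32,0xa5,0xdc,0xa3,0x7c,0x80,0xae,0x0a}
#2 dst[0x10+2] := {0x7c,0x80}
#3 dst[0x00+2] := {0x7c,0x80}
query mem[0x03]=0xa5, mem[0x17]=0x0f, mem[0x00]=0x7c

MEM[0x03,0x17,0x00] = a5 0f 7c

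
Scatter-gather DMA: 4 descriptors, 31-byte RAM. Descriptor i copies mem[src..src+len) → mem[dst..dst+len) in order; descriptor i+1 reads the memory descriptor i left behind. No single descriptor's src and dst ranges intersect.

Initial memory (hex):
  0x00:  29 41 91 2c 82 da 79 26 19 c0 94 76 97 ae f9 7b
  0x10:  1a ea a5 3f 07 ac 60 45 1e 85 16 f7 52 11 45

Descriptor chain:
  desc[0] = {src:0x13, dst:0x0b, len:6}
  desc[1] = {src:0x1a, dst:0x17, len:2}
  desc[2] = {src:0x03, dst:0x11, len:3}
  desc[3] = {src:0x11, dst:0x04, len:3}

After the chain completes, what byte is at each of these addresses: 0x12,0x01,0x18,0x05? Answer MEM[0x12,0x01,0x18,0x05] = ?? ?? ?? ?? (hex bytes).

[0] 0x13->0x0b len=6 : 3f 07 ac 60 45 1e
[1] 0x1a->0x17 len=2 : 16 f7
[2] 0x03->0x11 len=3 : 2c 82 da
[3] 0x11->0x04 len=3 : 2c 82 da
query mem[0x12]=0x82, mem[0x01]=0x41, mem[0x18]=0xf7, mem[0x05]=0x82

MEM[0x12,0x01,0x18,0x05] = 82 41 f7 82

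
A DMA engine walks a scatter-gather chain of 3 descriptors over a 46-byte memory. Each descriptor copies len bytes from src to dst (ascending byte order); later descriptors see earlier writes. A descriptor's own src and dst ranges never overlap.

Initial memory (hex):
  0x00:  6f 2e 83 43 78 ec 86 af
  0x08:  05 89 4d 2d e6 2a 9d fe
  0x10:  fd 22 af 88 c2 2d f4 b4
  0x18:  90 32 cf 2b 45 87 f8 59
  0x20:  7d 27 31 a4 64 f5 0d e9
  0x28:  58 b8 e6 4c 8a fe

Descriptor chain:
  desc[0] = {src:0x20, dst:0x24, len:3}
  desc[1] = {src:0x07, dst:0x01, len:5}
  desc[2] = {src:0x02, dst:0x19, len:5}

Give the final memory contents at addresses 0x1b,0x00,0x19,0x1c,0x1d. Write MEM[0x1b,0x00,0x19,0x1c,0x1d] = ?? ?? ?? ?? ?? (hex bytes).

#0 dst[0x24+3] := {0x7d,0x27,0x31}
#1 dst[0x01+5] := {0xaf,0x05,0x89,0x4d,0x2d}
#2 dst[0x19+5] := {0x05,0x89,0x4d,0x2d,0x86}
query mem[0x1b]=0x4d, mem[0x00]=0x6f, mem[0x19]=0x05, mem[0x1c]=0x2d, mem[0x1d]=0x86

MEM[0x1b,0x00,0x19,0x1c,0x1d] = 4d 6f 05 2d 86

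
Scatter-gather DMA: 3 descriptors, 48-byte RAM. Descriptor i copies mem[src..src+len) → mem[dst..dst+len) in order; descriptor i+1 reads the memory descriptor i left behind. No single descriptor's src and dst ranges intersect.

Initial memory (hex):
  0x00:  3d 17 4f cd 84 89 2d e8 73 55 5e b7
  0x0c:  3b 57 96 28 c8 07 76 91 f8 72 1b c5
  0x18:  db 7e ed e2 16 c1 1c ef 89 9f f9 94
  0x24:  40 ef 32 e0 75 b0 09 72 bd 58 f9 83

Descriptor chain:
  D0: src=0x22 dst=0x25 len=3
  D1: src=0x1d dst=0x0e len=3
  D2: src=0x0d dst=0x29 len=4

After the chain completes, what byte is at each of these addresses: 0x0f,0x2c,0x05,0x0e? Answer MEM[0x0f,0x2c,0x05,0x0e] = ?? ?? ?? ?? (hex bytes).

[0] 0x22->0x25 len=3 : f9 94 40
[1] 0x1d->0x0e len=3 : c1 1c ef
[2] 0x0d->0x29 len=4 : 57 c1 1c ef
query mem[0x0f]=0x1c, mem[0x2c]=0xef, mem[0x05]=0x89, mem[0x0e]=0xc1

MEM[0x0f,0x2c,0x05,0x0e] = 1c ef 89 c1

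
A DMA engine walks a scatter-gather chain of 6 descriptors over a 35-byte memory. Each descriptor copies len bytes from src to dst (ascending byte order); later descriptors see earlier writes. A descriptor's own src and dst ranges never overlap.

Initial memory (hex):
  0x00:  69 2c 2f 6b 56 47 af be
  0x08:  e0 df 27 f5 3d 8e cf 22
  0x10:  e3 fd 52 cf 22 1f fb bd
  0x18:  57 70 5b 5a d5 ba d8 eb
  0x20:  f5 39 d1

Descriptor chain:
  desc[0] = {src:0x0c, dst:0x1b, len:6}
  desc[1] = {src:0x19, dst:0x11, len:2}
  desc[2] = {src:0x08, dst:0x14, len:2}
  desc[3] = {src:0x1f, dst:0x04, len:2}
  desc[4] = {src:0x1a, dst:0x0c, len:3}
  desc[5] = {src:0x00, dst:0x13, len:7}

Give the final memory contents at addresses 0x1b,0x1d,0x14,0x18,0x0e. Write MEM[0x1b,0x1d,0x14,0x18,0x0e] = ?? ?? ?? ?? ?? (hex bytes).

  after D0: wrote 6B at 0x1b = 3d8ecf22e3fd
  after D1: wrote 2B at 0x11 = 705b
  after D2: wrote 2B at 0x14 = e0df
  after D3: wrote 2B at 0x04 = e3fd
  after D4: wrote 3B at 0x0c = 5b3d8e
  after D5: wrote 7B at 0x13 = 692c2f6be3fdaf
query mem[0x1b]=0x3d, mem[0x1d]=0xcf, mem[0x14]=0x2c, mem[0x18]=0xfd, mem[0x0e]=0x8e

MEM[0x1b,0x1d,0x14,0x18,0x0e] = 3d cf 2c fd 8e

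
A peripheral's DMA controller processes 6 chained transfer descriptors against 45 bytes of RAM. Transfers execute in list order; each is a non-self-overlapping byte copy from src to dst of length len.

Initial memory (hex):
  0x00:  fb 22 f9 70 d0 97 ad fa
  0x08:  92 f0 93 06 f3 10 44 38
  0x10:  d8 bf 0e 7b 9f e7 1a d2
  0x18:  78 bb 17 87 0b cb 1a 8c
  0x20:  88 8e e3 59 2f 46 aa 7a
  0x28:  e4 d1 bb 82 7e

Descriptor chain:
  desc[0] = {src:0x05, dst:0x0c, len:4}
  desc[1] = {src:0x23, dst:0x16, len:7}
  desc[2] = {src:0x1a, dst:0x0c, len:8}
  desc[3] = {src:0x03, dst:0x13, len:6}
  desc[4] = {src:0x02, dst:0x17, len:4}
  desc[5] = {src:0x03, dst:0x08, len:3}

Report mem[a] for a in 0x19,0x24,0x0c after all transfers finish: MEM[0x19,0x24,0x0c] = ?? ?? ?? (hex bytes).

MEM[0x19,0x24,0x0c] = d0 2f 7a

[0] 0x05->0x0c len=4 : 97 ad fa 92
[1] 0x23->0x16 len=7 : 59 2f 46 aa 7a e4 d1
[2] 0x1a->0x0c len=8 : 7a e4 d1 cb 1a 8c 88 8e
[3] 0x03->0x13 len=6 : 70 d0 97 ad fa 92
[4] 0x02->0x17 len=4 : f9 70 d0 97
[5] 0x03->0x08 len=3 : 70 d0 97
query mem[0x19]=0xd0, mem[0x24]=0x2f, mem[0x0c]=0x7a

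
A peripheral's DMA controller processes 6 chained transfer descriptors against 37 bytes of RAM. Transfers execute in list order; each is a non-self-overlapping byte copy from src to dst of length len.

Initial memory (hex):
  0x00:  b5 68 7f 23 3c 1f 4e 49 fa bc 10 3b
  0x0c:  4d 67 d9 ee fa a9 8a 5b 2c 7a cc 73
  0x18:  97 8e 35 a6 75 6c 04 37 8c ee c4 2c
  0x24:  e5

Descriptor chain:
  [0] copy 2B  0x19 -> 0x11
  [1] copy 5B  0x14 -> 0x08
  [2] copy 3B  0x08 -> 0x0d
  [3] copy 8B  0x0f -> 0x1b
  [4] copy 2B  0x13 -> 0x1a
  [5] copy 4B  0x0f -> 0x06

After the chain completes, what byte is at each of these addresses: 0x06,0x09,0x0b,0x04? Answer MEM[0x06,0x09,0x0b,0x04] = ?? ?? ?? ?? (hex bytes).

#0 dst[0x11+2] := {0x8e,0x35}
#1 dst[0x08+5] := {0x2c,0x7a,0xcc,0x73,0x97}
#2 dst[0x0d+3] := {0x2c,0x7a,0xcc}
#3 dst[0x1b+8] := {0xcc,0xfa,0x8e,0x35,0x5b,0x2c,0x7a,0xcc}
#4 dst[0x1a+2] := {0x5b,0x2c}
#5 dst[0x06+4] := {0xcc,0xfa,0x8e,0x35}
query mem[0x06]=0xcc, mem[0x09]=0x35, mem[0x0b]=0x73, mem[0x04]=0x3c

MEM[0x06,0x09,0x0b,0x04] = cc 35 73 3c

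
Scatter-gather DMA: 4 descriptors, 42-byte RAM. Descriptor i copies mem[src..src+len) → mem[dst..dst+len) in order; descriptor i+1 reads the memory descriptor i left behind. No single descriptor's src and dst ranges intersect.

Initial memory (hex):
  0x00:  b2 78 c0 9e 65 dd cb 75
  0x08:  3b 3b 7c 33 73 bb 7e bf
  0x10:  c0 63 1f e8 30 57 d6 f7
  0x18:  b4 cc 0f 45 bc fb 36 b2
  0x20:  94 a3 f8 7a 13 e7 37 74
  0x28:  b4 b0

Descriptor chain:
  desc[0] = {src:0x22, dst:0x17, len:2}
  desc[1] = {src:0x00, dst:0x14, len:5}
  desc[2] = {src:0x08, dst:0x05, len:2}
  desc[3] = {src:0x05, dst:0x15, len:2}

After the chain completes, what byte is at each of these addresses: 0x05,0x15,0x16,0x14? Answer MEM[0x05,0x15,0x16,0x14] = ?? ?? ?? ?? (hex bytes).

MEM[0x05,0x15,0x16,0x14] = 3b 3b 3b b2

#0 dst[0x17+2] := {0xf8,0x7a}
#1 dst[0x14+5] := {0xb2,0x78,0xc0,0x9e,0x65}
#2 dst[0x05+2] := {0x3b,0x3b}
#3 dst[0x15+2] := {0x3b,0x3b}
query mem[0x05]=0x3b, mem[0x15]=0x3b, mem[0x16]=0x3b, mem[0x14]=0xb2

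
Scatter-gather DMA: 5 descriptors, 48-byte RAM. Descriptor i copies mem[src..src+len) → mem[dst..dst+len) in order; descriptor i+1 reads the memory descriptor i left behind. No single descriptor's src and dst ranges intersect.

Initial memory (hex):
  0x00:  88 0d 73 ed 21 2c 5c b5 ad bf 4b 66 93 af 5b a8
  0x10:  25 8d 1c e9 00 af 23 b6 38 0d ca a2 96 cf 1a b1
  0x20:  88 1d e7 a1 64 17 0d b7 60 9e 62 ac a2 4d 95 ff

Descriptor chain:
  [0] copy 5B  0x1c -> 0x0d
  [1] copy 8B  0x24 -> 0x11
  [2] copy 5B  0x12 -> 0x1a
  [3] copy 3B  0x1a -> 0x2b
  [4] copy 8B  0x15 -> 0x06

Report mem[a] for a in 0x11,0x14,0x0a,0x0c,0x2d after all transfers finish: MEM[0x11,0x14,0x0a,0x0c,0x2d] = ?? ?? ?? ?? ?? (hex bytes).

#0 dst[0x0d+5] := {0x96,0xcf,0x1a,0xb1,0x88}
#1 dst[0x11+8] := {0x64,0x17,0x0d,0xb7,0x60,0x9e,0x62,0xac}
#2 dst[0x1a+5] := {0x17,0x0d,0xb7,0x60,0x9e}
#3 dst[0x2b+3] := {0x17,0x0d,0xb7}
#4 dst[0x06+8] := {0x60,0x9e,0x62,0xac,0x0d,0x17,0x0d,0xb7}
query mem[0x11]=0x64, mem[0x14]=0xb7, mem[0x0a]=0x0d, mem[0x0c]=0x0d, mem[0x2d]=0xb7

MEM[0x11,0x14,0x0a,0x0c,0x2d] = 64 b7 0d 0d b7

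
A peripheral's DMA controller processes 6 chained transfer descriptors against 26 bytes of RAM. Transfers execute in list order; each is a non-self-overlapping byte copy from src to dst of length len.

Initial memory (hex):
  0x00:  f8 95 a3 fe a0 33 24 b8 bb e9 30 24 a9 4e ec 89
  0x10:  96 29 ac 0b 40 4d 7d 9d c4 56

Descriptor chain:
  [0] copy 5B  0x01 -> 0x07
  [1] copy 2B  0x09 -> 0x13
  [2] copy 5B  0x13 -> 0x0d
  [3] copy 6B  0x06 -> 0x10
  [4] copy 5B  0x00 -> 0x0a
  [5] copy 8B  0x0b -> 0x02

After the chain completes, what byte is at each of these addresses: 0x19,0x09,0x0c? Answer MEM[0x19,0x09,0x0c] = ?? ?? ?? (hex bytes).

[0] 0x01->0x07 len=5 : 95 a3 fe a0 33
[1] 0x09->0x13 len=2 : fe a0
[2] 0x13->0x0d len=5 : fe a0 4d 7d 9d
[3] 0x06->0x10 len=6 : 24 95 a3 fe a0 33
[4] 0x00->0x0a len=5 : f8 95 a3 fe a0
[5] 0x0b->0x02 len=8 : 95 a3 fe a0 4d 24 95 a3
query mem[0x19]=0x56, mem[0x09]=0xa3, mem[0x0c]=0xa3

MEM[0x19,0x09,0x0c] = 56 a3 a3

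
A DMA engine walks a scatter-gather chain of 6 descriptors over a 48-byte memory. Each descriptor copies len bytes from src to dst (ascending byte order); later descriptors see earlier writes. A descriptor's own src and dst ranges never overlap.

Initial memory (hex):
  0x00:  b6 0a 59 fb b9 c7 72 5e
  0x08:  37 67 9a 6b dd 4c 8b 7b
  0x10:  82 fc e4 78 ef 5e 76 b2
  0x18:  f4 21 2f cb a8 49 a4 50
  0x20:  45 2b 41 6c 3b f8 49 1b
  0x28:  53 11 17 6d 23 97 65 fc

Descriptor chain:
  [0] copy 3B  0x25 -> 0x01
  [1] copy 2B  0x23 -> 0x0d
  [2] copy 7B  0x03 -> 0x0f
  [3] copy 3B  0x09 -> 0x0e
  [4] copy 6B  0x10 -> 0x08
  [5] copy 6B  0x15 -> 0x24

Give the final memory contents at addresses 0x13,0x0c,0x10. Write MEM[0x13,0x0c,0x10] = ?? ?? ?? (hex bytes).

[0] 0x25->0x01 len=3 : f8 49 1b
[1] 0x23->0x0d len=2 : 6c 3b
[2] 0x03->0x0f len=7 : 1b b9 c7 72 5e 37 67
[3] 0x09->0x0e len=3 : 67 9a 6b
[4] 0x10->0x08 len=6 : 6b c7 72 5e 37 67
[5] 0x15->0x24 len=6 : 67 76 b2 f4 21 2f
query mem[0x13]=0x5e, mem[0x0c]=0x37, mem[0x10]=0x6b

MEM[0x13,0x0c,0x10] = 5e 37 6b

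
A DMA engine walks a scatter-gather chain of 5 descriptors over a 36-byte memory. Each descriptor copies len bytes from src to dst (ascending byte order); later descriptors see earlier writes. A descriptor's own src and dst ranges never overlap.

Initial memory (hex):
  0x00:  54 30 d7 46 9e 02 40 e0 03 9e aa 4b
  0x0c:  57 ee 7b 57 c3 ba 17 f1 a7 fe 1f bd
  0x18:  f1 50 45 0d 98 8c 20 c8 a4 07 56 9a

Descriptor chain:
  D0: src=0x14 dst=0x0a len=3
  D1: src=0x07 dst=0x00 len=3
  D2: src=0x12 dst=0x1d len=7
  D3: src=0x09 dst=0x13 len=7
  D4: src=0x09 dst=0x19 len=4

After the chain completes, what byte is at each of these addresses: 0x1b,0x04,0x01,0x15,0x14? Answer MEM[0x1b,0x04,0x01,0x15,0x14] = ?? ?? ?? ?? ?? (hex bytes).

[0] 0x14->0x0a len=3 : a7 fe 1f
[1] 0x07->0x00 len=3 : e0 03 9e
[2] 0x12->0x1d len=7 : 17 f1 a7 fe 1f bd f1
[3] 0x09->0x13 len=7 : 9e a7 fe 1f ee 7b 57
[4] 0x09->0x19 len=4 : 9e a7 fe 1f
query mem[0x1b]=0xfe, mem[0x04]=0x9e, mem[0x01]=0x03, mem[0x15]=0xfe, mem[0x14]=0xa7

MEM[0x1b,0x04,0x01,0x15,0x14] = fe 9e 03 fe a7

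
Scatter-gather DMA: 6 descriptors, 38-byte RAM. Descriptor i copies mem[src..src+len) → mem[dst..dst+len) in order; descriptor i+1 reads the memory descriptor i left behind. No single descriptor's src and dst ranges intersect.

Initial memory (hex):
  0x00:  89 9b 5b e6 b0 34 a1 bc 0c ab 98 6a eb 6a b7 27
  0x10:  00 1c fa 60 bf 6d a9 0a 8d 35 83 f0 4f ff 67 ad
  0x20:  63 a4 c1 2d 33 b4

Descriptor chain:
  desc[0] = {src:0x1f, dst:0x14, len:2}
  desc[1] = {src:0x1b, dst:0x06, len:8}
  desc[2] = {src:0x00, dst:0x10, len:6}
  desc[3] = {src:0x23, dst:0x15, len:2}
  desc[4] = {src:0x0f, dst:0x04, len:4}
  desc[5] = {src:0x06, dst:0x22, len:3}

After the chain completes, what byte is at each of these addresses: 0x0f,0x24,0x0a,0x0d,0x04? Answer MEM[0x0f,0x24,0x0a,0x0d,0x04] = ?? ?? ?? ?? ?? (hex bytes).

MEM[0x0f,0x24,0x0a,0x0d,0x04] = 27 ff ad c1 27

[0] 0x1f->0x14 len=2 : ad 63
[1] 0x1b->0x06 len=8 : f0 4f ff 67 ad 63 a4 c1
[2] 0x00->0x10 len=6 : 89 9b 5b e6 b0 34
[3] 0x23->0x15 len=2 : 2d 33
[4] 0x0f->0x04 len=4 : 27 89 9b 5b
[5] 0x06->0x22 len=3 : 9b 5b ff
query mem[0x0f]=0x27, mem[0x24]=0xff, mem[0x0a]=0xad, mem[0x0d]=0xc1, mem[0x04]=0x27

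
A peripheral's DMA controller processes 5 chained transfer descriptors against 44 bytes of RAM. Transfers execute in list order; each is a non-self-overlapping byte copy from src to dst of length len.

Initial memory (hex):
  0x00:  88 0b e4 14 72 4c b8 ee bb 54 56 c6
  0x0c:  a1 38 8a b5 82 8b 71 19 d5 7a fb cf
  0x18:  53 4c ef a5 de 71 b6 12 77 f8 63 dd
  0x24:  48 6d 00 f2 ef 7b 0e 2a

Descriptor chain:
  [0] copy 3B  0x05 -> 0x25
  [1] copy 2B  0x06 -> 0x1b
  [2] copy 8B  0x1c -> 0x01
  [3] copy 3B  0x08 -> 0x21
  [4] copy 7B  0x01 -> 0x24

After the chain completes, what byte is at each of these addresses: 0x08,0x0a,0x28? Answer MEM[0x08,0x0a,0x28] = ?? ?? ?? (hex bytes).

MEM[0x08,0x0a,0x28] = dd 56 77

D0: mem[0x25..0x27] <- [4c b8 ee]
D1: mem[0x1b..0x1c] <- [b8 ee]
D2: mem[0x01..0x08] <- [ee 71 b6 12 77 f8 63 dd]
D3: mem[0x21..0x23] <- [dd 54 56]
D4: mem[0x24..0x2a] <- [ee 71 b6 12 77 f8 63]
query mem[0x08]=0xdd, mem[0x0a]=0x56, mem[0x28]=0x77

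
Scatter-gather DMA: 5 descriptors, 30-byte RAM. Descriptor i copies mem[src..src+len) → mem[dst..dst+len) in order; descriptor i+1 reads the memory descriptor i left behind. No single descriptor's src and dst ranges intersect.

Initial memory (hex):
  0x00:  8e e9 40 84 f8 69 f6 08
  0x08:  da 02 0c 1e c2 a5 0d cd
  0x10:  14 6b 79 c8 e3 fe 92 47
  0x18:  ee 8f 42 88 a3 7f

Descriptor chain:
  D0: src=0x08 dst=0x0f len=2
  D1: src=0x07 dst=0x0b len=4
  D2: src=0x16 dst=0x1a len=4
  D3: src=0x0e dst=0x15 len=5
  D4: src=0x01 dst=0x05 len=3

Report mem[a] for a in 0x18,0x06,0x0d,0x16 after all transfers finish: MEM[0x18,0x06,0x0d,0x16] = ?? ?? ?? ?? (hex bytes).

MEM[0x18,0x06,0x0d,0x16] = 6b 40 02 da

[0] 0x08->0x0f len=2 : da 02
[1] 0x07->0x0b len=4 : 08 da 02 0c
[2] 0x16->0x1a len=4 : 92 47 ee 8f
[3] 0x0e->0x15 len=5 : 0c da 02 6b 79
[4] 0x01->0x05 len=3 : e9 40 84
query mem[0x18]=0x6b, mem[0x06]=0x40, mem[0x0d]=0x02, mem[0x16]=0xda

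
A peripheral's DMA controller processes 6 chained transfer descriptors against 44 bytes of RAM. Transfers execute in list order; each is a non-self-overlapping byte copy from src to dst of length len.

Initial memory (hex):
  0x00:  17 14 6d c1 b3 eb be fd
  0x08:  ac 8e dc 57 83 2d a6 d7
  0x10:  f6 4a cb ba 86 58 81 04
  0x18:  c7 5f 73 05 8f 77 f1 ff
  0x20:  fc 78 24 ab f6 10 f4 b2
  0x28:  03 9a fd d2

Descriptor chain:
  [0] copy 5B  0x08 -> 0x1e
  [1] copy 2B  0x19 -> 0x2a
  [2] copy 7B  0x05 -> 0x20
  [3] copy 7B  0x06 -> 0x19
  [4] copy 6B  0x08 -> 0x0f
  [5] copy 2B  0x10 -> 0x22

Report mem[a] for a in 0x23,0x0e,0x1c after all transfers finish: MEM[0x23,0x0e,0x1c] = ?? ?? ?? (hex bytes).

MEM[0x23,0x0e,0x1c] = dc a6 8e

[0] 0x08->0x1e len=5 : ac 8e dc 57 83
[1] 0x19->0x2a len=2 : 5f 73
[2] 0x05->0x20 len=7 : eb be fd ac 8e dc 57
[3] 0x06->0x19 len=7 : be fd ac 8e dc 57 83
[4] 0x08->0x0f len=6 : ac 8e dc 57 83 2d
[5] 0x10->0x22 len=2 : 8e dc
query mem[0x23]=0xdc, mem[0x0e]=0xa6, mem[0x1c]=0x8e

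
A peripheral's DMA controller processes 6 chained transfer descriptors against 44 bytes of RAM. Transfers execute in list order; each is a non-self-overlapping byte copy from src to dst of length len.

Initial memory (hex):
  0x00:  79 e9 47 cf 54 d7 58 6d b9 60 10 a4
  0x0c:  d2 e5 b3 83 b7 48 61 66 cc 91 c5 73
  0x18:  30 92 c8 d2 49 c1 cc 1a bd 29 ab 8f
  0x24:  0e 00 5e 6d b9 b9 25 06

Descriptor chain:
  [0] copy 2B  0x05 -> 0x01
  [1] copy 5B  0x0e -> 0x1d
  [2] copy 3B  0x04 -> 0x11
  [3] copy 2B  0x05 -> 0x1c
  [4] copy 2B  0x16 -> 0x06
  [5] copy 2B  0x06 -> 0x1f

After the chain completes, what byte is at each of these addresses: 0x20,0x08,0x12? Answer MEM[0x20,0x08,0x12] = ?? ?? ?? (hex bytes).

MEM[0x20,0x08,0x12] = 73 b9 d7

D0: mem[0x01..0x02] <- [d7 58]
D1: mem[0x1d..0x21] <- [b3 83 b7 48 61]
D2: mem[0x11..0x13] <- [54 d7 58]
D3: mem[0x1c..0x1d] <- [d7 58]
D4: mem[0x06..0x07] <- [c5 73]
D5: mem[0x1f..0x20] <- [c5 73]
query mem[0x20]=0x73, mem[0x08]=0xb9, mem[0x12]=0xd7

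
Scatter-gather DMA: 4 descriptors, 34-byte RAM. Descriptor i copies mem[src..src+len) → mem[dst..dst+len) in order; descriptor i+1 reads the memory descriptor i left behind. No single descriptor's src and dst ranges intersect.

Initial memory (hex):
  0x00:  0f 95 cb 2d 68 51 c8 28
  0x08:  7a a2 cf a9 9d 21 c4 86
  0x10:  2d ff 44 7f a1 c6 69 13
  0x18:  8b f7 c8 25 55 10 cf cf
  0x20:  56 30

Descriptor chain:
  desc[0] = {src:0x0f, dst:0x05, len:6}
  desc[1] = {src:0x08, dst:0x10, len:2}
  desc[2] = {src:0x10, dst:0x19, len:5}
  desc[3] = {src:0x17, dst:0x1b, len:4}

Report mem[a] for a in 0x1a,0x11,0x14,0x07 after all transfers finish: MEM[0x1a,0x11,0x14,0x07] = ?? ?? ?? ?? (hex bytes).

MEM[0x1a,0x11,0x14,0x07] = 7f 7f a1 ff

  after D0: wrote 6B at 0x05 = 862dff447fa1
  after D1: wrote 2B at 0x10 = 447f
  after D2: wrote 5B at 0x19 = 447f447fa1
  after D3: wrote 4B at 0x1b = 138b447f
query mem[0x1a]=0x7f, mem[0x11]=0x7f, mem[0x14]=0xa1, mem[0x07]=0xff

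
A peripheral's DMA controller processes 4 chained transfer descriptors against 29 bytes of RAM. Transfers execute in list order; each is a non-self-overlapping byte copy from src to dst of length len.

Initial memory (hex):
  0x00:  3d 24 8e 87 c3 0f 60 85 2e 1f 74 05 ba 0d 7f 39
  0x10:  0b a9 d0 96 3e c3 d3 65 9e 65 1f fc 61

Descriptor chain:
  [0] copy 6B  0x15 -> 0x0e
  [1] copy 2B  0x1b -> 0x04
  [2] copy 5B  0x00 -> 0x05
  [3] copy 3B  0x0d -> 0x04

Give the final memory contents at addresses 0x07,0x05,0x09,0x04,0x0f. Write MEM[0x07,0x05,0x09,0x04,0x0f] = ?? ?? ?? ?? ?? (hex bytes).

MEM[0x07,0x05,0x09,0x04,0x0f] = 8e c3 fc 0d d3

  after D0: wrote 6B at 0x0e = c3d3659e651f
  after D1: wrote 2B at 0x04 = fc61
  after D2: wrote 5B at 0x05 = 3d248e87fc
  after D3: wrote 3B at 0x04 = 0dc3d3
query mem[0x07]=0x8e, mem[0x05]=0xc3, mem[0x09]=0xfc, mem[0x04]=0x0d, mem[0x0f]=0xd3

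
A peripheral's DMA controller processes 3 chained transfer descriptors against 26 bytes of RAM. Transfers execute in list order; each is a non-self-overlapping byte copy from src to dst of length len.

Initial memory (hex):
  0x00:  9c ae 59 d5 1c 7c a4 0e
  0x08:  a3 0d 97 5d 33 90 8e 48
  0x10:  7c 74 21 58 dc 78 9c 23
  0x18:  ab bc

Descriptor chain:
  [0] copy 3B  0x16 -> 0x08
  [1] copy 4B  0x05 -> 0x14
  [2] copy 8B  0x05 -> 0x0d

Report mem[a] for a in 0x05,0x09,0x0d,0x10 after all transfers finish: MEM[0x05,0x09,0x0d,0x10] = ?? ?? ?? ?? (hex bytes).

MEM[0x05,0x09,0x0d,0x10] = 7c 23 7c 9c

  after D0: wrote 3B at 0x08 = 9c23ab
  after D1: wrote 4B at 0x14 = 7ca40e9c
  after D2: wrote 8B at 0x0d = 7ca40e9c23ab5d33
query mem[0x05]=0x7c, mem[0x09]=0x23, mem[0x0d]=0x7c, mem[0x10]=0x9c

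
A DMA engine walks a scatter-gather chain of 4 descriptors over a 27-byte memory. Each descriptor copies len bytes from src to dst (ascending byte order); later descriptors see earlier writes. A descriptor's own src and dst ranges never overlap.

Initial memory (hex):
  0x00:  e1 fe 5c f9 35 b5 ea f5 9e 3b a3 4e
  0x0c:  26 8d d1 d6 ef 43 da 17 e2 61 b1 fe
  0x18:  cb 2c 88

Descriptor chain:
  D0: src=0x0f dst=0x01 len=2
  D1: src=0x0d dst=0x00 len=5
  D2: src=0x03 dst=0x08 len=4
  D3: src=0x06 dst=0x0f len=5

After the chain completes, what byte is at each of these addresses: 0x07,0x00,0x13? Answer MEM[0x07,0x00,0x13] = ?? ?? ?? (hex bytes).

D0: mem[0x01..0x02] <- [d6 ef]
D1: mem[0x00..0x04] <- [8d d1 d6 ef 43]
D2: mem[0x08..0x0b] <- [ef 43 b5 ea]
D3: mem[0x0f..0x13] <- [ea f5 ef 43 b5]
query mem[0x07]=0xf5, mem[0x00]=0x8d, mem[0x13]=0xb5

MEM[0x07,0x00,0x13] = f5 8d b5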